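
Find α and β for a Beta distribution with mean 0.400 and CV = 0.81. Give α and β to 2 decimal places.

α = 0.51, β = 0.77

Var = (CV·μ)² = (0.81×0.400)² = 0.104976.
α+β = μ(1−μ)/Var − 1 = 0.240000/0.104976 − 1 = 1.2862.
Thus α = 0.400·1.2862 = 0.51 and β = 0.600·1.2862 = 0.77.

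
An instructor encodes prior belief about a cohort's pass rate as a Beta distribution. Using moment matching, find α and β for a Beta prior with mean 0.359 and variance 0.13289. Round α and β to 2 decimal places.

Write ν = α+β; then α = μν and Var = μ(1−μ)/(ν+1).
ν = μ(1−μ)/Var − 1 = 0.230119/0.13289 − 1 = 0.7317.
α = 0.359·0.7317 = 0.26, β = 0.641·0.7317 = 0.47.

α = 0.26, β = 0.47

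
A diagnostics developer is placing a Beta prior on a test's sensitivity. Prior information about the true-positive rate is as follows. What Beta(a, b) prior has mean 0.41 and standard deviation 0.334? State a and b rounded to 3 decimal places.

a = 0.479, b = 0.689

Variance = 0.334² = 0.111556. The moment-matching identity a+b = μ(1−μ)/Var − 1 gives
a+b = 0.2419/0.111556 − 1 = 1.1684, so a = μ·1.1684 = 0.479 and b = (1−μ)·1.1684 = 0.689.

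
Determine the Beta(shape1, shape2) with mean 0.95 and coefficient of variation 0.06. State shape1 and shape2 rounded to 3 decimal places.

σ = CV·μ = 0.06×0.95 = 0.05700, so σ² = 0.003249.
s+1 = μ(1−μ)/σ² = 0.0475/0.003249 = 14.6199, so s = shape1+shape2 = 13.6199.
shape1 = μs = 12.939, shape2 = (1−μ)s = 0.681.

shape1 = 12.939, shape2 = 0.681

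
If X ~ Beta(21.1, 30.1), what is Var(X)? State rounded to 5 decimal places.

μ = 21.1/51.2 = 0.412109; Var = μ(1−μ)/(α+β+1) = 0.2422752/52.2 = 0.00464.

0.00464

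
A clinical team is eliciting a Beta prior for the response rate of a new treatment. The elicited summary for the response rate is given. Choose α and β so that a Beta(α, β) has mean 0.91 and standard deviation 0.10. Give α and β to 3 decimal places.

α = 6.543, β = 0.647

σ² = 0.10² = 0.0100.
With s = α+β, Var = μ(1−μ)/(s+1), so s+1 = (0.91×0.09)/0.0100 = 8.1900 and s = 7.1900.
α = μs = 6.543, β = (1−μ)s = 0.647.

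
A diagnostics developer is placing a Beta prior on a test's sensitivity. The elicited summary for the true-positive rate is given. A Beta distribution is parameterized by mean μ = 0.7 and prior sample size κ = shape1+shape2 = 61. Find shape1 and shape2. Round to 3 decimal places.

shape1 = μκ = 0.7×61 = 42.700 and shape2 = (1−μ)κ = 0.3×61 = 18.300.

shape1 = 42.700, shape2 = 18.300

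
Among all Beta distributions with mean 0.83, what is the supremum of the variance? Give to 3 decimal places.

For fixed mean μ the Beta variance is μ(1−μ)/(α+β+1), increasing as α+β decreases.
Its least upper bound (not attained) is μ(1−μ) = 0.83·0.17 = 0.141.

0.141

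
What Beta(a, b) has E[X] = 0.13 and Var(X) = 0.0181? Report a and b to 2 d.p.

Let s = a+b. The Beta variance is μ(1−μ)/(s+1).
So s+1 = μ(1−μ)/σ² = (0.13×0.87)/0.0181 = 0.1131/0.0181 = 6.2486, giving s = 5.2486.
Then a = μs = 0.13×5.2486 = 0.68 and b = (1−μ)s = 0.87×5.2486 = 4.57.

a = 0.68, b = 4.57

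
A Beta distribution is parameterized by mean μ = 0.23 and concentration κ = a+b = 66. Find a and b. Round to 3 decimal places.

a = μκ = 0.23×66 = 15.180 and b = (1−μ)κ = 0.77×66 = 50.820.

a = 15.180, b = 50.820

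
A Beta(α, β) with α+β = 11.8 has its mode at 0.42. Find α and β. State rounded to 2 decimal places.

For α,β>1 the mode is (α−1)/(α+β−2), so α = mode·(κ−2)+1 = 0.42×9.8+1 = 5.12.
And β = (1−mode)·(κ−2)+1 = 0.58×9.8+1 = 6.68.

α = 5.12, β = 6.68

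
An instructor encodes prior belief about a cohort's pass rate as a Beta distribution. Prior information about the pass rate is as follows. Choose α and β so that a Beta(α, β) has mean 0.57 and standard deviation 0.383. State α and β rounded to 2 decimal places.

Variance = 0.383² = 0.146689. The moment-matching identity α+β = μ(1−μ)/Var − 1 gives
α+β = 0.2451/0.146689 − 1 = 0.6709, so α = μ·0.6709 = 0.38 and β = (1−μ)·0.6709 = 0.29.

α = 0.38, β = 0.29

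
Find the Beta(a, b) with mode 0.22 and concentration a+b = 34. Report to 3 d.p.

a = 8.040, b = 25.960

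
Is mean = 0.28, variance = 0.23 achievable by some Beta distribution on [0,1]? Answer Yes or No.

A Beta with mean μ has variance μ(1−μ)/(α+β+1) < μ(1−μ).
Here μ(1−μ) = 0.28×0.72 = 0.2016, and 0.23 ≥ 0.2016.

No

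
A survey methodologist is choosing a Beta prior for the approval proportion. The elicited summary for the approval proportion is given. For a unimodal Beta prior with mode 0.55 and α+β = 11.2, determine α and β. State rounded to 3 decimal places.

For α,β>1 the mode is (α−1)/(α+β−2), so α = mode·(κ−2)+1 = 0.55×9.2+1 = 6.060.
And β = (1−mode)·(κ−2)+1 = 0.45×9.2+1 = 5.140.

α = 6.060, β = 5.140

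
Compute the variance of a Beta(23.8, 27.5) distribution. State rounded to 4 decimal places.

0.0048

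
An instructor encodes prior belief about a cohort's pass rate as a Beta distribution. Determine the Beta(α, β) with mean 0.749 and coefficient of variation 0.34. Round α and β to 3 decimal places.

σ = CV·μ = 0.34×0.749 = 0.25466, so σ² = 0.064852.
s+1 = μ(1−μ)/σ² = 0.187999/0.064852 = 2.8989, so s = α+β = 1.8989.
α = μs = 1.422, β = (1−μ)s = 0.477.

α = 1.422, β = 0.477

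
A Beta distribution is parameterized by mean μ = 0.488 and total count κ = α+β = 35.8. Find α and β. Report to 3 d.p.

Split κ in proportion μ : (1−μ): α = 0.488·35.8 = 17.470, β = 35.8 − 17.470 = 18.330.

α = 17.470, β = 18.330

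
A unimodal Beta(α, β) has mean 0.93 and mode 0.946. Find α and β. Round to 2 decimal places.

Let s = α+β. Mean gives α = μs = 0.93s; mode gives (α−1)/(s−2) = 0.946.
Substituting: 0.93s − 1 = 0.946(s−2) = 0.946s − 1.892, so -0.016s = -0.892 and s = 55.7500.
Then α = 0.93×55.7500 = 51.85 and β = s−α = 3.90.

α = 51.85, β = 3.90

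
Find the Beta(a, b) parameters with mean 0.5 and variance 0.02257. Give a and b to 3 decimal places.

By moment matching, a+b = μ(1−μ)/σ² − 1 = (0.5·0.5)/0.02257 − 1 = 11.0767 − 1 = 10.0767.
Since a/(a+b) = μ, a = 0.5·10.0767 = 5.038 and b = 0.5·10.0767 = 5.038.

a = 5.038, b = 5.038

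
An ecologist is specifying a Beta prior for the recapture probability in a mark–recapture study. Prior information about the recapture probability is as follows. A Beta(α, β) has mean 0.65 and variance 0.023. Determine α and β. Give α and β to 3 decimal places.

α = 5.779, β = 3.112

By moment matching, α+β = μ(1−μ)/σ² − 1 = (0.65·0.35)/0.023 − 1 = 9.8913 − 1 = 8.8913.
Since α/(α+β) = μ, α = 0.65·8.8913 = 5.779 and β = 0.35·8.8913 = 3.112.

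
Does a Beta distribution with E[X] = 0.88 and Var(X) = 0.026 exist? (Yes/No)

The Beta variance bound is σ² < μ(1−μ).
Here μ(1−μ) = 0.88×0.12 = 0.1056, and 0.026 < 0.1056.

Yes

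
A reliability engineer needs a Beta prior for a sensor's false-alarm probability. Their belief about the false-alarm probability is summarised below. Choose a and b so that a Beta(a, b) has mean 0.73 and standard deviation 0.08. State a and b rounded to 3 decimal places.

Variance = 0.08² = 0.0064. The moment-matching identity a+b = μ(1−μ)/Var − 1 gives
a+b = 0.1971/0.0064 − 1 = 29.7969, so a = μ·29.7969 = 21.752 and b = (1−μ)·29.7969 = 8.045.

a = 21.752, b = 8.045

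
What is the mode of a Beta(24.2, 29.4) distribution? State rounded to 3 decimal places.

The density x^(α−1)(1−x)^(β−1) is maximised at (α−1)/(α+β−2) = 23.2/51.6 = 0.450.

0.450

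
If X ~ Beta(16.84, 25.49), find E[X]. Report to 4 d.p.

The Beta mean is α/(α+β) = 16.84/(16.84+25.49) = 0.3978.

0.3978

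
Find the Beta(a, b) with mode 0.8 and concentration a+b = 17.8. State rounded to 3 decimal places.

For a,b>1 the mode is (a−1)/(a+b−2), so a = mode·(κ−2)+1 = 0.8×15.8+1 = 13.640.
And b = (1−mode)·(κ−2)+1 = 0.2×15.8+1 = 4.160.

a = 13.640, b = 4.160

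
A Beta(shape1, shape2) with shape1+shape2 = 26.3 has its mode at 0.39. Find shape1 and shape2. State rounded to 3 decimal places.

shape1 = 10.477, shape2 = 15.823

Mode = (shape1−1)/(κ−2) with κ = shape1+shape2, so shape1−1 = 0.39·24.3 = 9.477.
shape1 = 10.477; shape2 = κ − shape1 = 15.823.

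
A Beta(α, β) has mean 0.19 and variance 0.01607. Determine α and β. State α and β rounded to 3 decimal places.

By moment matching, α+β = μ(1−μ)/σ² − 1 = (0.19·0.81)/0.01607 − 1 = 9.5769 − 1 = 8.5769.
Since α/(α+β) = μ, α = 0.19·8.5769 = 1.630 and β = 0.81·8.5769 = 6.947.

α = 1.630, β = 6.947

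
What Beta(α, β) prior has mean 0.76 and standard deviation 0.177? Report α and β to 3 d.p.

σ² = 0.177² = 0.031329.
With s = α+β, Var = μ(1−μ)/(s+1), so s+1 = (0.76×0.24)/0.031329 = 5.8221 and s = 4.8221.
α = μs = 3.665, β = (1−μ)s = 1.157.

α = 3.665, β = 1.157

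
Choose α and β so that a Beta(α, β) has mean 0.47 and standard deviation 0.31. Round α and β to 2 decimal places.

α = 0.75, β = 0.84

σ² = 0.31² = 0.0961.
With s = α+β, Var = μ(1−μ)/(s+1), so s+1 = (0.47×0.53)/0.0961 = 2.5921 and s = 1.5921.
α = μs = 0.75, β = (1−μ)s = 0.84.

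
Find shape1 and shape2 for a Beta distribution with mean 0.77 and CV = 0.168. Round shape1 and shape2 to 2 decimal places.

shape1 = 7.38, shape2 = 2.20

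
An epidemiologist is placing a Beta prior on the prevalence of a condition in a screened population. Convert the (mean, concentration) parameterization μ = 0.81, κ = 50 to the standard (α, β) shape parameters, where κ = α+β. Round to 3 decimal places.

α = μκ = 0.81×50 = 40.500 and β = (1−μ)κ = 0.19×50 = 9.500.

α = 40.500, β = 9.500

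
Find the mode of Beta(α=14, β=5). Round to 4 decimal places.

0.7647

With α,β > 1, mode = (α−1)/(α+β−2) = 13/17 = 0.7647.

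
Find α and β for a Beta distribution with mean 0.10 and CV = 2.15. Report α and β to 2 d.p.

α = 0.09, β = 0.85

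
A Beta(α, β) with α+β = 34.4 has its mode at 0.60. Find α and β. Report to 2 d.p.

Mode = (α−1)/(κ−2) with κ = α+β, so α−1 = 0.60·32.4 = 19.44.
α = 20.44; β = κ − α = 13.96.

α = 20.44, β = 13.96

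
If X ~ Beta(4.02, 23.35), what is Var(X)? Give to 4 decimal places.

0.0044

α+β = 27.37 and αβ = 93.8670, so Var = αβ/[(α+β)²(α+β+1)] = 93.8670/21252.446453 = 0.0044.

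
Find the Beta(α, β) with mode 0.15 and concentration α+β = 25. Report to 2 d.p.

α = 4.45, β = 20.55

For α,β>1 the mode is (α−1)/(α+β−2), so α = mode·(κ−2)+1 = 0.15×23+1 = 4.45.
And β = (1−mode)·(κ−2)+1 = 0.85×23+1 = 20.55.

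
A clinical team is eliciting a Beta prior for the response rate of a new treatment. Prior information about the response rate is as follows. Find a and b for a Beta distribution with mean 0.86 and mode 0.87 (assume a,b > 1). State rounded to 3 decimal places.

With s = a+b: μ = a/s and mode = (a−1)/(s−2). Eliminating a = μs,
μs − 1 = m(s−2) ⇒ s(μ−m) = 1−2m ⇒ s = -0.74/-0.01 = 74.0000.
So a = μs = 63.640, b = (1−μ)s = 10.360.

a = 63.640, b = 10.360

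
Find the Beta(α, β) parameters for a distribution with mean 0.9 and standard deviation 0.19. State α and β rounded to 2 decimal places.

α = 1.34, β = 0.15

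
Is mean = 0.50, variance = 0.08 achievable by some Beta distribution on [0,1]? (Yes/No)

Yes

A Beta with mean μ has variance μ(1−μ)/(α+β+1) < μ(1−μ).
Here μ(1−μ) = 0.50×0.50 = 0.2500, and 0.08 < 0.2500.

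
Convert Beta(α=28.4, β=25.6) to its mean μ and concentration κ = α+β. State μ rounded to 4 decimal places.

μ = 0.5259, κ = 54.0

κ = α+β = 28.4+25.6 = 54.0; μ = α/κ = 28.4/54.0 = 0.5259.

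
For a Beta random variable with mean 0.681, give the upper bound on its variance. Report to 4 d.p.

Var = μ(1−μ)/(α+β+1), which approaches μ(1−μ) as α+β → 0.
So the supremum is μ(1−μ) = 0.681×0.319 = 0.2172.

0.2172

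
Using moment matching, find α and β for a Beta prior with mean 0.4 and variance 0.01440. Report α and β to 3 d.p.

Write ν = α+β; then α = μν and Var = μ(1−μ)/(ν+1).
ν = μ(1−μ)/Var − 1 = 0.24/0.01440 − 1 = 15.6667.
α = 0.4·15.6667 = 6.267, β = 0.6·15.6667 = 9.400.

α = 6.267, β = 9.400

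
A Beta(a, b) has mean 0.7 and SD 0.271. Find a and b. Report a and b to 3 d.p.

Variance = 0.271² = 0.073441. The moment-matching identity a+b = μ(1−μ)/Var − 1 gives
a+b = 0.21/0.073441 − 1 = 1.8594, so a = μ·1.8594 = 1.302 and b = (1−μ)·1.8594 = 0.558.

a = 1.302, b = 0.558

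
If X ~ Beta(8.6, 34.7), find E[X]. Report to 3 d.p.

0.199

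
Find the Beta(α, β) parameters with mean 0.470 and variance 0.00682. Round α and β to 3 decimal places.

Write ν = α+β; then α = μν and Var = μ(1−μ)/(ν+1).
ν = μ(1−μ)/Var − 1 = 0.249100/0.00682 − 1 = 35.5249.
α = 0.470·35.5249 = 16.697, β = 0.530·35.5249 = 18.828.

α = 16.697, β = 18.828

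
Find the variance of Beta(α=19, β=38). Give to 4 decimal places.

0.0038

α+β = 57 and αβ = 722, so Var = αβ/[(α+β)²(α+β+1)] = 722/188442 = 0.0038.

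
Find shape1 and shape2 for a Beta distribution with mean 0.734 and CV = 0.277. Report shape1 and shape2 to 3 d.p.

shape1 = 2.733, shape2 = 0.990

σ = CV·μ = 0.277×0.734 = 0.20332, so σ² = 0.041338.
s+1 = μ(1−μ)/σ² = 0.195244/0.041338 = 4.7231, so s = shape1+shape2 = 3.7231.
shape1 = μs = 2.733, shape2 = (1−μ)s = 0.990.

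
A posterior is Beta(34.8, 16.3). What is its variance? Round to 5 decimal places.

Var = αβ/[(α+β)²(α+β+1)] = (34.8×16.3)/(51.1²×52.1) = 567.24/136044.041 = 0.00417.

0.00417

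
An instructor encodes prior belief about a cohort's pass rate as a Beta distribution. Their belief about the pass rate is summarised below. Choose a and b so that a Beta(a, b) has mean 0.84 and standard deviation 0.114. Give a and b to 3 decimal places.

a = 7.847, b = 1.495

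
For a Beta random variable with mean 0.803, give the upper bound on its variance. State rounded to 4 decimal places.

Var = μ(1−μ)/(α+β+1), which approaches μ(1−μ) as α+β → 0.
So the supremum is μ(1−μ) = 0.803×0.197 = 0.1582.

0.1582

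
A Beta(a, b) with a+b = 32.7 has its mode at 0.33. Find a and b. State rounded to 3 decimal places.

a = 11.131, b = 21.569

Since the density peak of Beta(a,b) is at (a−1)/(a+b−2),
a = 1 + 0.33(32.7−2) = 11.131 and b = 32.7 − 11.131 = 21.569.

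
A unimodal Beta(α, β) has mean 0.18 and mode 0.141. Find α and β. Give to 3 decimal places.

α = 3.314, β = 15.096

Let s = α+β. Mean gives α = μs = 0.18s; mode gives (α−1)/(s−2) = 0.141.
Substituting: 0.18s − 1 = 0.141(s−2) = 0.141s − 0.282, so 0.039s = 0.718 and s = 18.4103.
Then α = 0.18×18.4103 = 3.314 and β = s−α = 15.096.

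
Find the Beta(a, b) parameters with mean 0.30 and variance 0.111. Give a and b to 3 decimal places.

By moment matching, a+b = μ(1−μ)/σ² − 1 = (0.30·0.70)/0.111 − 1 = 1.8919 − 1 = 0.8919.
Since a/(a+b) = μ, a = 0.30·0.8919 = 0.268 and b = 0.70·0.8919 = 0.624.

a = 0.268, b = 0.624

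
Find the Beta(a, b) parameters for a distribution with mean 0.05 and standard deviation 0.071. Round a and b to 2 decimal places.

First σ² = 0.005041. Setting a = μn, b = (1−μ)n with n = a+b,
μ(1−μ)/(n+1) = 0.005041 ⇒ n+1 = 0.0475/0.005041 = 9.4227 ⇒ n = 8.4227.
Hence a = 0.05×8.4227 = 0.42, b = 0.95×8.4227 = 8.00.

a = 0.42, b = 8.00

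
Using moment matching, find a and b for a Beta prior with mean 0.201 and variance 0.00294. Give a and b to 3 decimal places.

a = 10.779, b = 42.847

Write ν = a+b; then a = μν and Var = μ(1−μ)/(ν+1).
ν = μ(1−μ)/Var − 1 = 0.160599/0.00294 − 1 = 53.6255.
a = 0.201·53.6255 = 10.779, b = 0.799·53.6255 = 42.847.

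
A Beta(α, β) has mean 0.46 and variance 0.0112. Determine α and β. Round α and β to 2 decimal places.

By moment matching, α+β = μ(1−μ)/σ² − 1 = (0.46·0.54)/0.0112 − 1 = 22.1786 − 1 = 21.1786.
Since α/(α+β) = μ, α = 0.46·21.1786 = 9.74 and β = 0.54·21.1786 = 11.44.

α = 9.74, β = 11.44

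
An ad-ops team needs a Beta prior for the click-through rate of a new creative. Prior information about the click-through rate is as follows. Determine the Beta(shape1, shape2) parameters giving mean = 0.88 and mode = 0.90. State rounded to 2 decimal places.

Let s = shape1+shape2. Mean gives shape1 = μs = 0.88s; mode gives (shape1−1)/(s−2) = 0.90.
Substituting: 0.88s − 1 = 0.90(s−2) = 0.90s − 1.80, so -0.02s = -0.80 and s = 40.0000.
Then shape1 = 0.88×40.0000 = 35.20 and shape2 = s−shape1 = 4.80.

shape1 = 35.20, shape2 = 4.80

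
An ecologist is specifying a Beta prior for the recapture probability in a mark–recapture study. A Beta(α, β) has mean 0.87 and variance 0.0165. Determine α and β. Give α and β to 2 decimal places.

α = 5.09, β = 0.76

Write ν = α+β; then α = μν and Var = μ(1−μ)/(ν+1).
ν = μ(1−μ)/Var − 1 = 0.1131/0.0165 − 1 = 5.8545.
α = 0.87·5.8545 = 5.09, β = 0.13·5.8545 = 0.76.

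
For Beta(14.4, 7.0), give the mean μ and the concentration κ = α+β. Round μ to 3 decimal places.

μ = 0.673, κ = 21.4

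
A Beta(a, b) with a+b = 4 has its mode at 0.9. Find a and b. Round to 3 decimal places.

a = 2.800, b = 1.200

For a,b>1 the mode is (a−1)/(a+b−2), so a = mode·(κ−2)+1 = 0.9×2+1 = 2.800.
And b = (1−mode)·(κ−2)+1 = 0.1×2+1 = 1.200.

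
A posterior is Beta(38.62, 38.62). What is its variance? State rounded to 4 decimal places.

μ = 38.62/77.24 = 0.500000; Var = μ(1−μ)/(α+β+1) = 0.2500000/78.24 = 0.0032.

0.0032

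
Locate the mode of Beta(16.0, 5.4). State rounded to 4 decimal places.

With α,β > 1, mode = (α−1)/(α+β−2) = 15.0/19.4 = 0.7732.

0.7732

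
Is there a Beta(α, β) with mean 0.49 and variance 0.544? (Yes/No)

No

For any Beta, Var(X) < E[X]·(1−E[X]).
Here μ(1−μ) = 0.49×0.51 = 0.2499, and 0.544 ≥ 0.2499.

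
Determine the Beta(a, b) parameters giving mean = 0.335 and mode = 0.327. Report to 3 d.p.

Let s = a+b. Mean gives a = μs = 0.335s; mode gives (a−1)/(s−2) = 0.327.
Substituting: 0.335s − 1 = 0.327(s−2) = 0.327s − 0.654, so 0.008s = 0.346 and s = 43.2500.
Then a = 0.335×43.2500 = 14.489 and b = s−a = 28.761.

a = 14.489, b = 28.761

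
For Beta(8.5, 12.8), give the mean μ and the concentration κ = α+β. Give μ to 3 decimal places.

μ = 0.399, κ = 21.3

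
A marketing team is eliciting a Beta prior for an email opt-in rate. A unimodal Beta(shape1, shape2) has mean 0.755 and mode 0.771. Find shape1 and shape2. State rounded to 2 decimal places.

shape1 = 25.58, shape2 = 8.30

Let s = shape1+shape2. Mean gives shape1 = μs = 0.755s; mode gives (shape1−1)/(s−2) = 0.771.
Substituting: 0.755s − 1 = 0.771(s−2) = 0.771s − 1.542, so -0.016s = -0.542 and s = 33.8750.
Then shape1 = 0.755×33.8750 = 25.58 and shape2 = s−shape1 = 8.30.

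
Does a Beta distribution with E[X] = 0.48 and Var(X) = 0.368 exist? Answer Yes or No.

A Beta with mean μ has variance μ(1−μ)/(α+β+1) < μ(1−μ).
Here μ(1−μ) = 0.48×0.52 = 0.2496, and 0.368 ≥ 0.2496.

No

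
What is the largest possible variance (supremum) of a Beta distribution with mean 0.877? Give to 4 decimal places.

0.1079

Var = μ(1−μ)/(α+β+1), which approaches μ(1−μ) as α+β → 0.
So the supremum is μ(1−μ) = 0.877×0.123 = 0.1079.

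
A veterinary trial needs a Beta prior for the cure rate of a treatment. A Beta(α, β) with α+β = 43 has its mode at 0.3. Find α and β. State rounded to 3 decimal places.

α = 13.300, β = 29.700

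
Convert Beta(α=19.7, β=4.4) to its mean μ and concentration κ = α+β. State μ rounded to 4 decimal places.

κ = α+β = 19.7+4.4 = 24.1; μ = α/κ = 19.7/24.1 = 0.8174.

μ = 0.8174, κ = 24.1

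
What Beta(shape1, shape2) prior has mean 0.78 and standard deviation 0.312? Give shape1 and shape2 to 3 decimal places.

shape1 = 0.595, shape2 = 0.168

σ² = 0.312² = 0.097344.
With s = shape1+shape2, Var = μ(1−μ)/(s+1), so s+1 = (0.78×0.22)/0.097344 = 1.7628 and s = 0.7628.
shape1 = μs = 0.595, shape2 = (1−μ)s = 0.168.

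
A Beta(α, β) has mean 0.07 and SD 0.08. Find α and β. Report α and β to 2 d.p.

Variance = 0.08² = 0.0064. The moment-matching identity α+β = μ(1−μ)/Var − 1 gives
α+β = 0.0651/0.0064 − 1 = 9.1719, so α = μ·9.1719 = 0.64 and β = (1−μ)·9.1719 = 8.53.

α = 0.64, β = 8.53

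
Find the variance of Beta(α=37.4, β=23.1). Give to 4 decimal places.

μ = 37.4/60.5 = 0.618182; Var = μ(1−μ)/(α+β+1) = 0.2360331/61.5 = 0.0038.

0.0038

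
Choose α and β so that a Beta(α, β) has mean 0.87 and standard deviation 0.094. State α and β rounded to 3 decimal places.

First σ² = 0.008836. Setting α = μn, β = (1−μ)n with n = α+β,
μ(1−μ)/(n+1) = 0.008836 ⇒ n+1 = 0.1131/0.008836 = 12.7999 ⇒ n = 11.7999.
Hence α = 0.87×11.7999 = 10.266, β = 0.13×11.7999 = 1.534.

α = 10.266, β = 1.534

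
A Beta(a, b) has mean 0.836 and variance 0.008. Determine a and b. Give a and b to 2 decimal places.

a = 13.49, b = 2.65

By moment matching, a+b = μ(1−μ)/σ² − 1 = (0.836·0.164)/0.008 − 1 = 17.1380 − 1 = 16.1380.
Since a/(a+b) = μ, a = 0.836·16.1380 = 13.49 and b = 0.164·16.1380 = 2.65.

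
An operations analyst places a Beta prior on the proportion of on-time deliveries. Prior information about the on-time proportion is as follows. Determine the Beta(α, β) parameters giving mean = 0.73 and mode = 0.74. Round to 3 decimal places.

α = 35.040, β = 12.960

Let s = α+β. Mean gives α = μs = 0.73s; mode gives (α−1)/(s−2) = 0.74.
Substituting: 0.73s − 1 = 0.74(s−2) = 0.74s − 1.48, so -0.01s = -0.48 and s = 48.0000.
Then α = 0.73×48.0000 = 35.040 and β = s−α = 12.960.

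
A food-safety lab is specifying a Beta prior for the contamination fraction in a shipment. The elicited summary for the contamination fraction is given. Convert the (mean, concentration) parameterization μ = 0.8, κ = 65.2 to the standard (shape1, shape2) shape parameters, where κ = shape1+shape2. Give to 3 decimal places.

shape1 = 52.160, shape2 = 13.040

Split κ in proportion μ : (1−μ): shape1 = 0.8·65.2 = 52.160, shape2 = 65.2 − 52.160 = 13.040.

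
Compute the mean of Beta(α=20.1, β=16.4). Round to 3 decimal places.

0.551

E[X] = α/(α+β) = 20.1/36.5 = 0.551.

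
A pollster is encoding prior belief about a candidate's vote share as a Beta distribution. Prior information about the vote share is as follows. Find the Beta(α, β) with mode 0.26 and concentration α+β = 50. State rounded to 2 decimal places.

α = 13.48, β = 36.52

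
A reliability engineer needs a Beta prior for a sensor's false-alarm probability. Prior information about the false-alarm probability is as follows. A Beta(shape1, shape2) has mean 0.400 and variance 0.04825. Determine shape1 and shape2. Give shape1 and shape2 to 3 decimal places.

Let s = shape1+shape2. The Beta variance is μ(1−μ)/(s+1).
So s+1 = μ(1−μ)/σ² = (0.400×0.600)/0.04825 = 0.240000/0.04825 = 4.9741, giving s = 3.9741.
Then shape1 = μs = 0.400×3.9741 = 1.590 and shape2 = (1−μ)s = 0.600×3.9741 = 2.384.

shape1 = 1.590, shape2 = 2.384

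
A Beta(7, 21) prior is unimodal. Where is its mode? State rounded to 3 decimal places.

0.231

The density x^(α−1)(1−x)^(β−1) is maximised at (α−1)/(α+β−2) = 6/26 = 0.231.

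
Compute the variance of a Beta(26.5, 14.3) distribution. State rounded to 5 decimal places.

0.00545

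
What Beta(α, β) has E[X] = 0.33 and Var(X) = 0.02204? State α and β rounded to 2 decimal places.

α = 2.98, β = 6.05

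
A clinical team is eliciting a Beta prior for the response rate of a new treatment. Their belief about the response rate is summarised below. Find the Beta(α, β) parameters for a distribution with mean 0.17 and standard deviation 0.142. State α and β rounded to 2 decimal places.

α = 1.02, β = 4.98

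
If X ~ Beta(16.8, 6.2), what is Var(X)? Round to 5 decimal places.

0.00820

α+β = 23.0 and αβ = 104.16, so Var = αβ/[(α+β)²(α+β+1)] = 104.16/12696.000 = 0.00820.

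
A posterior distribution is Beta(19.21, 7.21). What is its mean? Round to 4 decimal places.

E[X] = α/(α+β) = 19.21/26.42 = 0.7271.

0.7271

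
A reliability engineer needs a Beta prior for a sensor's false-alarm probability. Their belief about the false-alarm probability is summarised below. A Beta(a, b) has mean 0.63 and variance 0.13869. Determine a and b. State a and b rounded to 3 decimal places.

By moment matching, a+b = μ(1−μ)/σ² − 1 = (0.63·0.37)/0.13869 − 1 = 1.6807 − 1 = 0.6807.
Since a/(a+b) = μ, a = 0.63·0.6807 = 0.429 and b = 0.37·0.6807 = 0.252.

a = 0.429, b = 0.252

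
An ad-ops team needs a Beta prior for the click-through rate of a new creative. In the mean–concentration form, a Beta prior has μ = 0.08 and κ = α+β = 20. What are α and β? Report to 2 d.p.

α = 1.60, β = 18.40

Split κ in proportion μ : (1−μ): α = 0.08·20 = 1.60, β = 20 − 1.60 = 18.40.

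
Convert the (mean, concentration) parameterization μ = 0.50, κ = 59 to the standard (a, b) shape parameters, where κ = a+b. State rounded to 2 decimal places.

a = 29.50, b = 29.50

a = μκ = 0.50×59 = 29.50 and b = (1−μ)κ = 0.50×59 = 29.50.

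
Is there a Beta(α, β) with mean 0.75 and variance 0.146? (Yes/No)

Yes

The Beta variance bound is σ² < μ(1−μ).
Here μ(1−μ) = 0.75×0.25 = 0.1875, and 0.146 < 0.1875.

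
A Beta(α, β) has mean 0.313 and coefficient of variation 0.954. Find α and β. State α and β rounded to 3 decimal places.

α = 0.442, β = 0.970

σ = CV·μ = 0.954×0.313 = 0.29860, so σ² = 0.089163.
s+1 = μ(1−μ)/σ² = 0.215031/0.089163 = 2.4117, so s = α+β = 1.4117.
α = μs = 0.442, β = (1−μ)s = 0.970.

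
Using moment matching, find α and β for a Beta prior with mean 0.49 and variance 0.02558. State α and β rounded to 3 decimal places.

Let s = α+β. The Beta variance is μ(1−μ)/(s+1).
So s+1 = μ(1−μ)/σ² = (0.49×0.51)/0.02558 = 0.2499/0.02558 = 9.7694, giving s = 8.7694.
Then α = μs = 0.49×8.7694 = 4.297 and β = (1−μ)s = 0.51×8.7694 = 4.472.

α = 4.297, β = 4.472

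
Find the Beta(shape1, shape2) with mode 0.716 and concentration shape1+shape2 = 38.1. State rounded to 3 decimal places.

For shape1,shape2>1 the mode is (shape1−1)/(shape1+shape2−2), so shape1 = mode·(κ−2)+1 = 0.716×36.1+1 = 26.848.
And shape2 = (1−mode)·(κ−2)+1 = 0.284×36.1+1 = 11.252.

shape1 = 26.848, shape2 = 11.252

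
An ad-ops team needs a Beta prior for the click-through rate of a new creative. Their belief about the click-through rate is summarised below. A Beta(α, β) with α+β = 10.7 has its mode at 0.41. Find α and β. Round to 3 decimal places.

α = 4.567, β = 6.133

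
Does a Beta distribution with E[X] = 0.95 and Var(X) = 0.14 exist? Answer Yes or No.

The Beta variance bound is σ² < μ(1−μ).
Here μ(1−μ) = 0.95×0.05 = 0.0475, and 0.14 ≥ 0.0475.

No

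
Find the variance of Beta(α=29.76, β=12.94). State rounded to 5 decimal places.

0.00483

Var = αβ/[(α+β)²(α+β+1)] = (29.76×12.94)/(42.70²×43.70) = 385.0944/79677.773000 = 0.00483.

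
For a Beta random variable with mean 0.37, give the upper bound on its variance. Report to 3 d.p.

0.233

For fixed mean μ the Beta variance is μ(1−μ)/(α+β+1), increasing as α+β decreases.
Its least upper bound (not attained) is μ(1−μ) = 0.37·0.63 = 0.233.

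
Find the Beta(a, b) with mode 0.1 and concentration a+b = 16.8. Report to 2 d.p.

Since the density peak of Beta(a,b) is at (a−1)/(a+b−2),
a = 1 + 0.1(16.8−2) = 2.48 and b = 16.8 − 2.48 = 14.32.

a = 2.48, b = 14.32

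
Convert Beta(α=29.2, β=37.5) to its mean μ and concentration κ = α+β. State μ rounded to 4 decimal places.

μ = 0.4378, κ = 66.7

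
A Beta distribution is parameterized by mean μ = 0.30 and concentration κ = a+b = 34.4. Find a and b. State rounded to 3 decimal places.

a = 10.320, b = 24.080

Split κ in proportion μ : (1−μ): a = 0.30·34.4 = 10.320, b = 34.4 − 10.320 = 24.080.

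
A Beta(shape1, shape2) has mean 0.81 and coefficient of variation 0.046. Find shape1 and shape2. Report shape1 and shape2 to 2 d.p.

shape1 = 88.98, shape2 = 20.87

Var = (CV·μ)² = (0.046×0.81)² = 0.001388.
shape1+shape2 = μ(1−μ)/Var − 1 = 0.1539/0.001388 − 1 = 109.8544.
Thus shape1 = 0.81·109.8544 = 88.98 and shape2 = 0.19·109.8544 = 20.87.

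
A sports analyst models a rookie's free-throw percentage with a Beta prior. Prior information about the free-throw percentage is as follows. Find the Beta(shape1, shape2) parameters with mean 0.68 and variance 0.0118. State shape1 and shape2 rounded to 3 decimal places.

Write ν = shape1+shape2; then shape1 = μν and Var = μ(1−μ)/(ν+1).
ν = μ(1−μ)/Var − 1 = 0.2176/0.0118 − 1 = 17.4407.
shape1 = 0.68·17.4407 = 11.860, shape2 = 0.32·17.4407 = 5.581.

shape1 = 11.860, shape2 = 5.581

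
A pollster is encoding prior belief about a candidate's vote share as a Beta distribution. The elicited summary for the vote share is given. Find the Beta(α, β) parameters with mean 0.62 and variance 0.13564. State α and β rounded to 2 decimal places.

α = 0.46, β = 0.28

By moment matching, α+β = μ(1−μ)/σ² − 1 = (0.62·0.38)/0.13564 − 1 = 1.7370 − 1 = 0.7370.
Since α/(α+β) = μ, α = 0.62·0.7370 = 0.46 and β = 0.38·0.7370 = 0.28.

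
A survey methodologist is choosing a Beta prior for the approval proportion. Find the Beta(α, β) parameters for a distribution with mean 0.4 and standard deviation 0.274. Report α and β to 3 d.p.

α = 0.879, β = 1.318

σ² = 0.274² = 0.075076.
With s = α+β, Var = μ(1−μ)/(s+1), so s+1 = (0.4×0.6)/0.075076 = 3.1968 and s = 2.1968.
α = μs = 0.879, β = (1−μ)s = 1.318.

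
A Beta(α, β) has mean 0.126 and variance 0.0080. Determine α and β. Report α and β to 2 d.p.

α = 1.61, β = 11.16

Let s = α+β. The Beta variance is μ(1−μ)/(s+1).
So s+1 = μ(1−μ)/σ² = (0.126×0.874)/0.0080 = 0.110124/0.0080 = 13.7655, giving s = 12.7655.
Then α = μs = 0.126×12.7655 = 1.61 and β = (1−μ)s = 0.874×12.7655 = 11.16.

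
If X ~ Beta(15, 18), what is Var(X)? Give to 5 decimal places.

μ = 15/33 = 0.454545; Var = μ(1−μ)/(α+β+1) = 0.2479339/34 = 0.00729.

0.00729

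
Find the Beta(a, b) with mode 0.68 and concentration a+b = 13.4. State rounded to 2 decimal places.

a = 8.75, b = 4.65

Mode = (a−1)/(κ−2) with κ = a+b, so a−1 = 0.68·11.4 = 7.75.
a = 8.75; b = κ − a = 4.65.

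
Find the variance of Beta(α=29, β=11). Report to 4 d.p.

0.0049

μ = 29/40 = 0.725000; Var = μ(1−μ)/(α+β+1) = 0.1993750/41 = 0.0049.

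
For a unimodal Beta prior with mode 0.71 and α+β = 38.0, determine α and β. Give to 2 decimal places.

α = 26.56, β = 11.44

For α,β>1 the mode is (α−1)/(α+β−2), so α = mode·(κ−2)+1 = 0.71×36.0+1 = 26.56.
And β = (1−mode)·(κ−2)+1 = 0.29×36.0+1 = 11.44.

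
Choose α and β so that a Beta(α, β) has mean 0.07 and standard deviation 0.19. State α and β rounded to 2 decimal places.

α = 0.06, β = 0.75

First σ² = 0.0361. Setting α = μn, β = (1−μ)n with n = α+β,
μ(1−μ)/(n+1) = 0.0361 ⇒ n+1 = 0.0651/0.0361 = 1.8033 ⇒ n = 0.8033.
Hence α = 0.07×0.8033 = 0.06, β = 0.93×0.8033 = 0.75.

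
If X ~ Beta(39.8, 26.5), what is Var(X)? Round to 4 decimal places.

α+β = 66.3 and αβ = 1054.70, so Var = αβ/[(α+β)²(α+β+1)] = 1054.70/295829.937 = 0.0036.

0.0036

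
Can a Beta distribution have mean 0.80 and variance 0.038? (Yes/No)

For any Beta, Var(X) < E[X]·(1−E[X]).
Here μ(1−μ) = 0.80×0.20 = 0.1600, and 0.038 < 0.1600.

Yes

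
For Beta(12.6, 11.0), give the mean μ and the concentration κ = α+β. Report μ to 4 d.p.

μ = 0.5339, κ = 23.6

κ = α+β = 12.6+11.0 = 23.6; μ = α/κ = 12.6/23.6 = 0.5339.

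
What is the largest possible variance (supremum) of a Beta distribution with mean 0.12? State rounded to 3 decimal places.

For fixed mean μ the Beta variance is μ(1−μ)/(α+β+1), increasing as α+β decreases.
Its least upper bound (not attained) is μ(1−μ) = 0.12·0.88 = 0.106.

0.106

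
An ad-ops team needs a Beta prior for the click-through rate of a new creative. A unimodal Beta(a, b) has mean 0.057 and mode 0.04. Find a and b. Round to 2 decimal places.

a = 3.08, b = 51.03

Let s = a+b. Mean gives a = μs = 0.057s; mode gives (a−1)/(s−2) = 0.04.
Substituting: 0.057s − 1 = 0.04(s−2) = 0.04s − 0.08, so 0.017s = 0.92 and s = 54.1176.
Then a = 0.057×54.1176 = 3.08 and b = s−a = 51.03.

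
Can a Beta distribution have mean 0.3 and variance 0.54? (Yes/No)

The Beta variance bound is σ² < μ(1−μ).
Here μ(1−μ) = 0.3×0.7 = 0.21, and 0.54 ≥ 0.21.

No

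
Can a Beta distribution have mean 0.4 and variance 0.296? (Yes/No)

A Beta with mean μ has variance μ(1−μ)/(α+β+1) < μ(1−μ).
Here μ(1−μ) = 0.4×0.6 = 0.24, and 0.296 ≥ 0.24.

No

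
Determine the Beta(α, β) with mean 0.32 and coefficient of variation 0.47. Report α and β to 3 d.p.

α = 2.758, β = 5.861

σ = CV·μ = 0.47×0.32 = 0.15040, so σ² = 0.022620.
s+1 = μ(1−μ)/σ² = 0.2176/0.022620 = 9.6197, so s = α+β = 8.6197.
α = μs = 2.758, β = (1−μ)s = 5.861.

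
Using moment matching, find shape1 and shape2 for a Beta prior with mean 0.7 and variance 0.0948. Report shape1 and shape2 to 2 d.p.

Write ν = shape1+shape2; then shape1 = μν and Var = μ(1−μ)/(ν+1).
ν = μ(1−μ)/Var − 1 = 0.21/0.0948 − 1 = 1.2152.
shape1 = 0.7·1.2152 = 0.85, shape2 = 0.3·1.2152 = 0.36.

shape1 = 0.85, shape2 = 0.36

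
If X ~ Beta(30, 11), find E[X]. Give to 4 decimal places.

0.7317

E[X] = α/(α+β) = 30/41 = 0.7317.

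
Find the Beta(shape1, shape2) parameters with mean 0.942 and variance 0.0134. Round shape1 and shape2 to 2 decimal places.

shape1 = 2.90, shape2 = 0.18

Write ν = shape1+shape2; then shape1 = μν and Var = μ(1−μ)/(ν+1).
ν = μ(1−μ)/Var − 1 = 0.054636/0.0134 − 1 = 3.0773.
shape1 = 0.942·3.0773 = 2.90, shape2 = 0.058·3.0773 = 0.18.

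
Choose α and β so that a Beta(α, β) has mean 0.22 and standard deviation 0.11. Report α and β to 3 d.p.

Variance = 0.11² = 0.0121. The moment-matching identity α+β = μ(1−μ)/Var − 1 gives
α+β = 0.1716/0.0121 − 1 = 13.1818, so α = μ·13.1818 = 2.900 and β = (1−μ)·13.1818 = 10.282.

α = 2.900, β = 10.282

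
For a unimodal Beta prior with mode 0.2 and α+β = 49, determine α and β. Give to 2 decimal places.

α = 10.40, β = 38.60

For α,β>1 the mode is (α−1)/(α+β−2), so α = mode·(κ−2)+1 = 0.2×47+1 = 10.40.
And β = (1−mode)·(κ−2)+1 = 0.8×47+1 = 38.60.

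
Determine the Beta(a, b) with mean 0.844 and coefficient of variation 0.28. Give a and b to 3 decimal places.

Var = (CV·μ)² = (0.28×0.844)² = 0.055847.
a+b = μ(1−μ)/Var − 1 = 0.131664/0.055847 − 1 = 1.3576.
Thus a = 0.844·1.3576 = 1.146 and b = 0.156·1.3576 = 0.212.

a = 1.146, b = 0.212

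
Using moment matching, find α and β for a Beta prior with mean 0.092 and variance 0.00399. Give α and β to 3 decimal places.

Let s = α+β. The Beta variance is μ(1−μ)/(s+1).
So s+1 = μ(1−μ)/σ² = (0.092×0.908)/0.00399 = 0.083536/0.00399 = 20.9363, giving s = 19.9363.
Then α = μs = 0.092×19.9363 = 1.834 and β = (1−μ)s = 0.908×19.9363 = 18.102.

α = 1.834, β = 18.102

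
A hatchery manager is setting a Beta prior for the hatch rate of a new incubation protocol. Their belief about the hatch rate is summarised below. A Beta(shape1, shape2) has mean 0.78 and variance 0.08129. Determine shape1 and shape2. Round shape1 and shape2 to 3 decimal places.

Let s = shape1+shape2. The Beta variance is μ(1−μ)/(s+1).
So s+1 = μ(1−μ)/σ² = (0.78×0.22)/0.08129 = 0.1716/0.08129 = 2.1110, giving s = 1.1110.
Then shape1 = μs = 0.78×1.1110 = 0.867 and shape2 = (1−μ)s = 0.22×1.1110 = 0.244.

shape1 = 0.867, shape2 = 0.244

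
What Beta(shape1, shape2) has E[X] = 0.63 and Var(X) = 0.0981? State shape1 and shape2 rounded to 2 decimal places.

shape1 = 0.87, shape2 = 0.51

Let s = shape1+shape2. The Beta variance is μ(1−μ)/(s+1).
So s+1 = μ(1−μ)/σ² = (0.63×0.37)/0.0981 = 0.2331/0.0981 = 2.3761, giving s = 1.3761.
Then shape1 = μs = 0.63×1.3761 = 0.87 and shape2 = (1−μ)s = 0.37×1.3761 = 0.51.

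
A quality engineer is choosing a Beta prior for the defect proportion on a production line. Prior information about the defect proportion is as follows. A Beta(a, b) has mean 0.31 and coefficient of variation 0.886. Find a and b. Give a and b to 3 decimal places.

σ = CV·μ = 0.886×0.31 = 0.27466, so σ² = 0.075438.
s+1 = μ(1−μ)/σ² = 0.2139/0.075438 = 2.8354, so s = a+b = 1.8354.
a = μs = 0.569, b = (1−μ)s = 1.266.

a = 0.569, b = 1.266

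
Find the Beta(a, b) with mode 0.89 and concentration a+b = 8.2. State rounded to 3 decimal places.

a = 6.518, b = 1.682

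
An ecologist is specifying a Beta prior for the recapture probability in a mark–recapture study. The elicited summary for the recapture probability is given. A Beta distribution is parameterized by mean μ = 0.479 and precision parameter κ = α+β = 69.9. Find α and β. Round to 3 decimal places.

Split κ in proportion μ : (1−μ): α = 0.479·69.9 = 33.482, β = 69.9 − 33.482 = 36.418.

α = 33.482, β = 36.418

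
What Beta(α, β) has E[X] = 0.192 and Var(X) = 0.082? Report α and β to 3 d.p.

By moment matching, α+β = μ(1−μ)/σ² − 1 = (0.192·0.808)/0.082 − 1 = 1.8919 − 1 = 0.8919.
Since α/(α+β) = μ, α = 0.192·0.8919 = 0.171 and β = 0.808·0.8919 = 0.721.

α = 0.171, β = 0.721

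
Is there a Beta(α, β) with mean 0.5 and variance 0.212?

The Beta variance bound is σ² < μ(1−μ).
Here μ(1−μ) = 0.5×0.5 = 0.25, and 0.212 < 0.25.

Yes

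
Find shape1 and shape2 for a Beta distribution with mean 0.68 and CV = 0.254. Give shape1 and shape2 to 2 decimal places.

σ = CV·μ = 0.254×0.68 = 0.17272, so σ² = 0.029832.
s+1 = μ(1−μ)/σ² = 0.2176/0.029832 = 7.2941, so s = shape1+shape2 = 6.2941.
shape1 = μs = 4.28, shape2 = (1−μ)s = 2.01.

shape1 = 4.28, shape2 = 2.01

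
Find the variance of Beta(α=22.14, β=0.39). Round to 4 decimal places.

0.0007

Var = αβ/[(α+β)²(α+β+1)] = (22.14×0.39)/(22.53²×23.53) = 8.6346/11943.849177 = 0.0007.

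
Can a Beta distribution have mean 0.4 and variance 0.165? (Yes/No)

Yes

The Beta variance bound is σ² < μ(1−μ).
Here μ(1−μ) = 0.4×0.6 = 0.24, and 0.165 < 0.24.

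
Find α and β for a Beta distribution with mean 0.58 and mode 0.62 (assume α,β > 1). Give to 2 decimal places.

Let s = α+β. Mean gives α = μs = 0.58s; mode gives (α−1)/(s−2) = 0.62.
Substituting: 0.58s − 1 = 0.62(s−2) = 0.62s − 1.24, so -0.04s = -0.24 and s = 6.0000.
Then α = 0.58×6.0000 = 3.48 and β = s−α = 2.52.

α = 3.48, β = 2.52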